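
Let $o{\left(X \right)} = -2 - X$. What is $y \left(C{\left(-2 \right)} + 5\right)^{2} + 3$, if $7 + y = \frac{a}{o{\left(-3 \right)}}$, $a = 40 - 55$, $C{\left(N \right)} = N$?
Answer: $-195$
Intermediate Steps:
$a = -15$ ($a = 40 - 55 = -15$)
$y = -22$ ($y = -7 - \frac{15}{-2 - -3} = -7 - \frac{15}{-2 + 3} = -7 - \frac{15}{1} = -7 - 15 = -22$)
$y \left(C{\left(-2 \right)} + 5\right)^{2} + 3 = - 22 \left(-2 + 5\right)^{2} + 3 = - 22 \cdot 3^{2} + 3 = \left(-22\right) 9 + 3 = -198 + 3 = -195$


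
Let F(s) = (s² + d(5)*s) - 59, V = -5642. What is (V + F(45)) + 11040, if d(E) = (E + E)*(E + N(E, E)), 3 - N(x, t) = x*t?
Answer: -286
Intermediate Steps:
N(x, t) = 3 - t*x (N(x, t) = 3 - x*t = 3 - t*x)
d(E) = 2*E*(3 + E - E²) (d(E) = (E + E)*(E + (3 - E*E)) = (2*E)*(E + (3 - E²)) = (2*E)*(3 + E - E²) = 2*E*(3 + E - E²))
F(s) = -59 + s² - 170*s (F(s) = (s² + (2*5*(3 + 5 - 1*5²))*s) - 59 = (s² + (2*5*(3 + 5 - 1*25))*s) - 59 = (s² + (2*5*(3 + 5 - 25))*s) - 59 = (s² + (2*5*(-17))*s) - 59 = (s² - 170*s) - 59 = -59 + s² - 170*s)
(V + F(45)) + 11040 = (-5642 + (-59 + 45² - 170*45)) + 11040 = (-5642 + (-59 + 2025 - 7650)) + 11040 = (-5642 - 5684) + 11040 = -11326 + 11040 = -286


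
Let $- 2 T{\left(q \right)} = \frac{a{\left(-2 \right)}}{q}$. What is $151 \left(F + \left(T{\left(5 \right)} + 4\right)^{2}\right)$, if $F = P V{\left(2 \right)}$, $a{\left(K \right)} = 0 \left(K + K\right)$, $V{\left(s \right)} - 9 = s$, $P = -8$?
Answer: $-10872$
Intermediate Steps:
$V{\left(s \right)} = 9 + s$
$a{\left(K \right)} = 0$ ($a{\left(K \right)} = 0 \cdot 2 K = 0$)
$T{\left(q \right)} = 0$ ($T{\left(q \right)} = - \frac{0 \frac{1}{q}}{2} = \left(- \frac{1}{2}\right) 0 = 0$)
$F = -88$ ($F = - 8 \left(9 + 2\right) = \left(-8\right) 11 = -88$)
$151 \left(F + \left(T{\left(5 \right)} + 4\right)^{2}\right) = 151 \left(-88 + \left(0 + 4\right)^{2}\right) = 151 \left(-88 + 4^{2}\right) = 151 \left(-88 + 16\right) = 151 \left(-72\right) = -10872$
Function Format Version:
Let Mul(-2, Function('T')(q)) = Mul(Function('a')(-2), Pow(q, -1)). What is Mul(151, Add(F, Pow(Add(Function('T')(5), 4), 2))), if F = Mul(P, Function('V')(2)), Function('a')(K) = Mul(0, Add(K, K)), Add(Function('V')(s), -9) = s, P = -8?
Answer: -10872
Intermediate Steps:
Function('V')(s) = Add(9, s)
Function('a')(K) = 0 (Function('a')(K) = Mul(0, Mul(2, K)) = 0)
Function('T')(q) = 0 (Function('T')(q) = Mul(Rational(-1, 2), Mul(0, Pow(q, -1))) = Mul(Rational(-1, 2), 0) = 0)
F = -88 (F = Mul(-8, Add(9, 2)) = Mul(-8, 11) = -88)
Mul(151, Add(F, Pow(Add(Function('T')(5), 4), 2))) = Mul(151, Add(-88, Pow(Add(0, 4), 2))) = Mul(151, Add(-88, Pow(4, 2))) = Mul(151, Add(-88, 16)) = Mul(151, -72) = -10872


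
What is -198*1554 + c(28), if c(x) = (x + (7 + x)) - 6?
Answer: -307635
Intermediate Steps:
c(x) = 1 + 2*x (c(x) = (7 + 2*x) - 6 = 1 + 2*x)
-198*1554 + c(28) = -198*1554 + (1 + 2*28) = -307692 + (1 + 56) = -307692 + 57 = -307635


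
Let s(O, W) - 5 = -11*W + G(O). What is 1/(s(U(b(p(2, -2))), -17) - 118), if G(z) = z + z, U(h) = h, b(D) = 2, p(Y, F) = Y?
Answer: 1/78 ≈ 0.012821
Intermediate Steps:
G(z) = 2*z
s(O, W) = 5 - 11*W + 2*O (s(O, W) = 5 + (-11*W + 2*O) = 5 - 11*W + 2*O)
1/(s(U(b(p(2, -2))), -17) - 118) = 1/((5 - 11*(-17) + 2*2) - 118) = 1/((5 + 187 + 4) - 118) = 1/(196 - 118) = 1/78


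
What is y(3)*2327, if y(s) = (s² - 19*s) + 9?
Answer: -90753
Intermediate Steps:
y(s) = 9 + s² - 19*s
y(3)*2327 = (9 + 3² - 19*3)*2327 = (9 + 9 - 57)*2327 = -39*2327 = -90753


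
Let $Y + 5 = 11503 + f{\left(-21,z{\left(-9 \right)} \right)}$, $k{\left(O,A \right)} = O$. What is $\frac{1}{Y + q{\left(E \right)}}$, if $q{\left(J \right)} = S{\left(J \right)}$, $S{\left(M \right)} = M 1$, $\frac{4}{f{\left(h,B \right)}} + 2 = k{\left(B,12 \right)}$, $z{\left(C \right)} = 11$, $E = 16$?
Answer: $\frac{9}{103630} \approx 8.6847 \cdot 10^{-5}$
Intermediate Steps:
$f{\left(h,B \right)} = \frac{4}{-2 + B}$
$Y = \frac{103486}{9}$ ($Y = -5 + \left(11503 + \frac{4}{-2 + 11}\right) = -5 + \left(11503 + \frac{4}{9}\right) = -5 + \frac{103531}{9} = \frac{103486}{9} \approx 11498.0$)
$S{\left(M \right)} = M$
$q{\left(J \right)} = J$
$\frac{1}{Y + q{\left(E \right)}} = \frac{1}{\frac{103486}{9} + 16} = \frac{1}{\frac{103630}{9}} = \frac{9}{103630}$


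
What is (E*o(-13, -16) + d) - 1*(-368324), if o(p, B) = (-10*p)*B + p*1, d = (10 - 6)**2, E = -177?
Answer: 738801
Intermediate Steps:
d = 16 (d = 4**2 = 16)
o(p, B) = p - 10*B*p (o(p, B) = -10*B*p + p = p - 10*B*p)
(E*o(-13, -16) + d) - 1*(-368324) = (-(-2301)*(1 - 10*(-16)) + 16) - 1*(-368324) = (-(-2301)*(1 + 160) + 16) + 368324 = (-(-2301)*161 + 16) + 368324 = (-177*(-2093) + 16) + 368324 = (370461 + 16) + 368324 = 370477 + 368324 = 738801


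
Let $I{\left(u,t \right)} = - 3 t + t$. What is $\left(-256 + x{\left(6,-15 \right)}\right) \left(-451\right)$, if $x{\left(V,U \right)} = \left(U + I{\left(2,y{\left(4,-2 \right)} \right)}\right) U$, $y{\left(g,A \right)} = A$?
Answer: $41041$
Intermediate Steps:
$I{\left(u,t \right)} = - 2 t$
$x{\left(V,U \right)} = U \left(4 + U\right)$ ($x{\left(V,U \right)} = \left(U - -4\right) U = \left(U + 4\right) U = \left(4 + U\right) U = U \left(4 + U\right)$)
$\left(-256 + x{\left(6,-15 \right)}\right) \left(-451\right) = \left(-256 - 15 \left(4 - 15\right)\right) \left(-451\right) = \left(-256 - -165\right) \left(-451\right) = \left(-256 + 165\right) \left(-451\right) = \left(-91\right) \left(-451\right) = 41041$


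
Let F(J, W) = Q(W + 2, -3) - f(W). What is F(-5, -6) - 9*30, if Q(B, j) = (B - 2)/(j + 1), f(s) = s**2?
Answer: -303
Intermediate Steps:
Q(B, j) = (-2 + B)/(1 + j)
F(J, W) = -W**2 - W/2 (F(J, W) = (-2 + (W + 2))/(1 - 3) - W**2 = (-2 + (2 + W))/(-2) - W**2 = -W/2 - W**2 = -W**2 - W/2)
F(-5, -6) - 9*30 = -1*(-6)*(1/2 - 6) - 9*30 = -1*(-6)*(-11/2) - 270 = -33 - 270 = -303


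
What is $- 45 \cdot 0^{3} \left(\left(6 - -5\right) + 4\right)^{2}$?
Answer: $0$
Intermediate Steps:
$- 45 \cdot 0^{3} \left(\left(6 - -5\right) + 4\right)^{2} = \left(-45\right) 0 \left(\left(6 + 5\right) + 4\right)^{2} = 0 \left(11 + 4\right)^{2} = 0 \cdot 15^{2} = 0 \cdot 225 = 0$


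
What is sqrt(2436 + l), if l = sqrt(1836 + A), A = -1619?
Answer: sqrt(2436 + sqrt(217)) ≈ 49.505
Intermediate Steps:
l = sqrt(217) (l = sqrt(1836 - 1619) = sqrt(217) ≈ 14.731)
sqrt(2436 + l) = sqrt(2436 + sqrt(217))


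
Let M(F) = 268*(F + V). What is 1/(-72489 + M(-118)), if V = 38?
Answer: -1/93929 ≈ -1.0646e-5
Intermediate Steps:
M(F) = 10184 + 268*F (M(F) = 268*(F + 38) = 268*(38 + F) = 10184 + 268*F)
1/(-72489 + M(-118)) = 1/(-72489 + (10184 + 268*(-118))) = 1/(-72489 + (10184 - 31624)) = 1/(-72489 - 21440) = 1/(-93929) = -1/93929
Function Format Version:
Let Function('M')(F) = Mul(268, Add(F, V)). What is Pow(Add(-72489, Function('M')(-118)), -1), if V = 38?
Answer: Rational(-1, 93929) ≈ -1.0646e-5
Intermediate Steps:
Function('M')(F) = Add(10184, Mul(268, F)) (Function('M')(F) = Mul(268, Add(F, 38)) = Mul(268, Add(38, F)) = Add(10184, Mul(268, F)))
Pow(Add(-72489, Function('M')(-118)), -1) = Pow(Add(-72489, Add(10184, Mul(268, -118))), -1) = Pow(Add(-72489, Add(10184, -31624)), -1) = Pow(Add(-72489, -21440), -1) = Pow(-93929, -1) = Rational(-1, 93929)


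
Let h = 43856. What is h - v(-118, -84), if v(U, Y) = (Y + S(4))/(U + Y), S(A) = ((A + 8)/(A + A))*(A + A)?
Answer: 4429420/101 ≈ 43856.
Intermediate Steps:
S(A) = 8 + A (S(A) = ((8 + A)/((2*A)))*(2*A) = ((8 + A)*(1/(2*A)))*(2*A) = ((8 + A)/(2*A))*(2*A) = 8 + A)
v(U, Y) = (12 + Y)/(U + Y) (v(U, Y) = (Y + (8 + 4))/(U + Y) = (Y + 12)/(U + Y) = (12 + Y)/(U + Y))
h - v(-118, -84) = 43856 - (12 - 84)/(-118 - 84) = 43856 - (-72)/(-202) = 43856 - (-1)*(-72)/202 = 43856 - 1*36/101 = 43856 - 36/101 = 4429420/101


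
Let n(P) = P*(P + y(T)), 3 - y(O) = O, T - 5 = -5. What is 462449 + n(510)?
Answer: 724079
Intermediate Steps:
T = 0 (T = 5 - 5 = 0)
y(O) = 3 - O
n(P) = P*(3 + P) (n(P) = P*(P + (3 - 1*0)) = P*(P + (3 + 0)) = P*(P + 3) = P*(3 + P))
462449 + n(510) = 462449 + 510*(3 + 510) = 462449 + 510*513 = 462449 + 261630 = 724079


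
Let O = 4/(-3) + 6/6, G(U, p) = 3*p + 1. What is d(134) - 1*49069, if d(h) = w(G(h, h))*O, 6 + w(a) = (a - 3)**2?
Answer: -307201/3 ≈ -1.0240e+5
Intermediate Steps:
G(U, p) = 1 + 3*p
w(a) = -6 + (-3 + a)**2 (w(a) = -6 + (a - 3)**2 = -6 + (-3 + a)**2)
O = -1/3 (O = 4*(-1/3) + 6*(1/6) = -4/3 + 1 = -1/3 ≈ -0.33333)
d(h) = 2 - (-2 + 3*h)**2/3 (d(h) = (-6 + (-3 + (1 + 3*h))**2)*(-1/3) = (-6 + (-2 + 3*h)**2)*(-1/3) = 2 - (-2 + 3*h)**2/3)
d(134) - 1*49069 = (2 - (-2 + 3*134)**2/3) - 1*49069 = (2 - (-2 + 402)**2/3) - 49069 = (2 - 1/3*400**2) - 49069 = (2 - 1/3*160000) - 49069 = (2 - 160000/3) - 49069 = -159994/3 - 49069 = -307201/3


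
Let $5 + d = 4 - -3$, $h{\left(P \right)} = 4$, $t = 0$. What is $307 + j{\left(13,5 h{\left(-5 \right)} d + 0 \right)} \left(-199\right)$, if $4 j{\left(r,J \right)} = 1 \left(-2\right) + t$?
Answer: $\frac{813}{2} \approx 406.5$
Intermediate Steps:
$d = 2$ ($d = -5 + \left(4 - -3\right) = -5 + \left(4 + 3\right) = -5 + 7 = 2$)
$j{\left(r,J \right)} = - \frac{1}{2}$ ($j{\left(r,J \right)} = \frac{1 \left(-2\right) + 0}{4} = \frac{-2 + 0}{4} = \frac{1}{4} \left(-2\right) = - \frac{1}{2}$)
$307 + j{\left(13,5 h{\left(-5 \right)} d + 0 \right)} \left(-199\right) = 307 - - \frac{199}{2} = 307 + \frac{199}{2} = \frac{813}{2}$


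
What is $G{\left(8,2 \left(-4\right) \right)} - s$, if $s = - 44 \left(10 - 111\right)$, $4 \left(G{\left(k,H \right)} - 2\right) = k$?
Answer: $-4440$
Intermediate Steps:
$G{\left(k,H \right)} = 2 + \frac{k}{4}$
$s = 4444$ ($s = \left(-44\right) \left(-101\right) = 4444$)
$G{\left(8,2 \left(-4\right) \right)} - s = \left(2 + \frac{1}{4} \cdot 8\right) - 4444 = \left(2 + 2\right) - 4444 = 4 - 4444 = -4440$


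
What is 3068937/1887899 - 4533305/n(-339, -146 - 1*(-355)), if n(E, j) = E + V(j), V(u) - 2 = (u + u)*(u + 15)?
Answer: -1654421099756/35226307441 ≈ -46.966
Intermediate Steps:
V(u) = 2 + 2*u*(15 + u) (V(u) = 2 + (u + u)*(u + 15) = 2 + (2*u)*(15 + u) = 2 + 2*u*(15 + u))
n(E, j) = 2 + E + 2*j² + 30*j (n(E, j) = E + (2 + 2*j² + 30*j) = 2 + E + 2*j² + 30*j)
3068937/1887899 - 4533305/n(-339, -146 - 1*(-355)) = 3068937/1887899 - 4533305/(2 - 339 + 2*(-146 - 1*(-355))² + 30*(-146 - 1*(-355))) = 3068937*(1/1887899) - 4533305/(2 - 339 + 2*(-146 + 355)² + 30*(-146 + 355)) = 3068937/1887899 - 4533305/(2 - 339 + 2*209² + 30*209) = 3068937/1887899 - 4533305/(2 - 339 + 2*43681 + 6270) = 3068937/1887899 - 4533305/(2 - 339 + 87362 + 6270) = 3068937/1887899 - 4533305/93295 = 3068937/1887899 - 4533305*1/93295 = 3068937/1887899 - 906661/18659 = -1654421099756/35226307441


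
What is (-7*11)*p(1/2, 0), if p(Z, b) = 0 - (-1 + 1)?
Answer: 0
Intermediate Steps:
p(Z, b) = 0 (p(Z, b) = 0 - 1*0 = 0 + 0 = 0)
(-7*11)*p(1/2, 0) = -7*11*0 = -77*0 = 0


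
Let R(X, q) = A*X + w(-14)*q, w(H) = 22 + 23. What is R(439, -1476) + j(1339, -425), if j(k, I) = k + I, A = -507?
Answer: -288079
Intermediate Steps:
w(H) = 45
j(k, I) = I + k
R(X, q) = -507*X + 45*q
R(439, -1476) + j(1339, -425) = (-507*439 + 45*(-1476)) + (-425 + 1339) = (-222573 - 66420) + 914 = -288993 + 914 = -288079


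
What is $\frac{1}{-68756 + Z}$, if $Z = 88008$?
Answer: $\frac{1}{19252} \approx 5.1943 \cdot 10^{-5}$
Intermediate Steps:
$\frac{1}{-68756 + Z} = \frac{1}{-68756 + 88008} = \frac{1}{19252}$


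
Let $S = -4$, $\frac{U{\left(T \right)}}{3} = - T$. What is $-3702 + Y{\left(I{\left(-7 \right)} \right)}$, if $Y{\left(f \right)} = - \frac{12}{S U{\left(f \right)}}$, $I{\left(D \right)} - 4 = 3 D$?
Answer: $- \frac{62933}{17} \approx -3701.9$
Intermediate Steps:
$U{\left(T \right)} = - 3 T$ ($U{\left(T \right)} = 3 \left(- T\right) = - 3 T$)
$I{\left(D \right)} = 4 + 3 D$
$Y{\left(f \right)} = - \frac{1}{f}$ ($Y{\left(f \right)} = - \frac{12}{\left(-4\right) \left(- 3 f\right)} = - \frac{12}{12 f} = - 12 \frac{1}{12 f} = - \frac{1}{f}$)
$-3702 + Y{\left(I{\left(-7 \right)} \right)} = -3702 - \frac{1}{4 + 3 \left(-7\right)} = -3702 - \frac{1}{4 - 21} = -3702 - \frac{1}{-17} = -3702 - - \frac{1}{17} = -3702 + \frac{1}{17} = - \frac{62933}{17}$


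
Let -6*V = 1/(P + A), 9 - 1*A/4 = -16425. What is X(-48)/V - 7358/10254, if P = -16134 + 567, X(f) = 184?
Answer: -283966978831/5127 ≈ -5.5387e+7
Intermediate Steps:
A = 65736 (A = 36 - 4*(-16425) = 36 + 65700 = 65736)
P = -15567
V = -1/301014 (V = -1/(6*(-15567 + 65736)) = -⅙/50169 = -⅙*1/50169 = -1/301014 ≈ -3.3221e-6)
X(-48)/V - 7358/10254 = 184/(-1/301014) - 7358/10254 = 184*(-301014) - 7358*1/10254 = -55386576 - 3679/5127 = -283966978831/5127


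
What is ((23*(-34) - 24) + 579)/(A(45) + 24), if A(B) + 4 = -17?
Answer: -227/3 ≈ -75.667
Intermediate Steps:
A(B) = -21 (A(B) = -4 - 17 = -21)
((23*(-34) - 24) + 579)/(A(45) + 24) = ((23*(-34) - 24) + 579)/(-21 + 24) = ((-782 - 24) + 579)/3 = (-806 + 579)*(⅓) = -227*⅓ = -227/3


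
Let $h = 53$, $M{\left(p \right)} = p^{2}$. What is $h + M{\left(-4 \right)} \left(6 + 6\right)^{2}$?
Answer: $2357$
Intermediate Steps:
$h + M{\left(-4 \right)} \left(6 + 6\right)^{2} = 53 + \left(-4\right)^{2} \left(6 + 6\right)^{2} = 53 + 16 \cdot 12^{2} = 53 + 16 \cdot 144 = 53 + 2304 = 2357$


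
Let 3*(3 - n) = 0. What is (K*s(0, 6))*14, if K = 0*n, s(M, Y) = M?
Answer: 0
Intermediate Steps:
n = 3 (n = 3 - 1/3*0 = 3 + 0 = 3)
K = 0 (K = 0*3 = 0)
(K*s(0, 6))*14 = (0*0)*14 = 0*14 = 0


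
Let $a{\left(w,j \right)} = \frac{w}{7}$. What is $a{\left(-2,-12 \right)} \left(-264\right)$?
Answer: $\frac{528}{7} \approx 75.429$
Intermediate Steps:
$a{\left(w,j \right)} = \frac{w}{7}$ ($a{\left(w,j \right)} = w \frac{1}{7} = \frac{w}{7}$)
$a{\left(-2,-12 \right)} \left(-264\right) = \frac{1}{7} \left(-2\right) \left(-264\right) = \left(- \frac{2}{7}\right) \left(-264\right) = \frac{528}{7}$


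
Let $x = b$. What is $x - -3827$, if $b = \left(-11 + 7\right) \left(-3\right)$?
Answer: $3839$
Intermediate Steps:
$b = 12$ ($b = \left(-4\right) \left(-3\right) = 12$)
$x = 12$
$x - -3827 = 12 - -3827 = 12 + 3827 = 3839$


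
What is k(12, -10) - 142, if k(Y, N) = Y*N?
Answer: -262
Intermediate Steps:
k(Y, N) = N*Y
k(12, -10) - 142 = -10*12 - 142 = -120 - 142 = -262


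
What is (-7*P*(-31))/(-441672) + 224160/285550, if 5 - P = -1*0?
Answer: 1409933911/1801706280 ≈ 0.78255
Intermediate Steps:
P = 5 (P = 5 - (-1)*0 = 5 - 1*0 = 5 + 0 = 5)
(-7*P*(-31))/(-441672) + 224160/285550 = (-7*5*(-31))/(-441672) + 224160/285550 = -35*(-31)*(-1/441672) + 224160*(1/285550) = 1085*(-1/441672) + 22416/28555 = -155/63096 + 22416/28555 = 1409933911/1801706280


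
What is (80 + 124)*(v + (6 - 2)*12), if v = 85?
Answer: 27132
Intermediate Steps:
(80 + 124)*(v + (6 - 2)*12) = (80 + 124)*(85 + (6 - 2)*12) = 204*(85 + 4*12) = 204*(85 + 48) = 204*133 = 27132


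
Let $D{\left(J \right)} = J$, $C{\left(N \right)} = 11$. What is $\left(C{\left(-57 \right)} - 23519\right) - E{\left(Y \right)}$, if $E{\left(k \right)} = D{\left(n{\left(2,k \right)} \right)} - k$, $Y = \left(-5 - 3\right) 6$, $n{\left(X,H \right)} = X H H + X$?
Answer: $-28166$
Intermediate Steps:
$n{\left(X,H \right)} = X + X H^{2}$ ($n{\left(X,H \right)} = H X H + X = X H^{2} + X = X + X H^{2}$)
$Y = -48$ ($Y = \left(-8\right) 6 = -48$)
$E{\left(k \right)} = 2 - k + 2 k^{2}$ ($E{\left(k \right)} = 2 \left(1 + k^{2}\right) - k = \left(2 + 2 k^{2}\right) - k = 2 - k + 2 k^{2}$)
$\left(C{\left(-57 \right)} - 23519\right) - E{\left(Y \right)} = \left(11 - 23519\right) - \left(2 - -48 + 2 \left(-48\right)^{2}\right) = \left(11 - 23519\right) - \left(2 + 48 + 2 \cdot 2304\right) = -23508 - \left(2 + 48 + 4608\right) = -23508 - 4658 = -28166$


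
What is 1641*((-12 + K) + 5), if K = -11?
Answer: -29538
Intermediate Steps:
1641*((-12 + K) + 5) = 1641*((-12 - 11) + 5) = 1641*(-23 + 5) = 1641*(-18) = -29538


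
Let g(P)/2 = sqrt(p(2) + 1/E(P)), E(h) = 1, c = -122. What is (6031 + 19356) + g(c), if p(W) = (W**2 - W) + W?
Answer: 25387 + 2*sqrt(5) ≈ 25391.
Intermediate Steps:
p(W) = W**2
g(P) = 2*sqrt(5) (g(P) = 2*sqrt(2**2 + 1/1) = 2*sqrt(4 + 1) = 2*sqrt(5))
(6031 + 19356) + g(c) = (6031 + 19356) + 2*sqrt(5) = 25387 + 2*sqrt(5)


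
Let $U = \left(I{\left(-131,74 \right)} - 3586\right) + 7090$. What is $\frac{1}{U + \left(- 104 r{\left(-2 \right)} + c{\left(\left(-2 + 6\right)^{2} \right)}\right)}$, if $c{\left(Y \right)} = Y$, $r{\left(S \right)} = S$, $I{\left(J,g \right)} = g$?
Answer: $\frac{1}{3802} \approx 0.00026302$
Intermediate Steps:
$U = 3578$ ($U = \left(74 - 3586\right) + 7090 = -3512 + 7090 = 3578$)
$\frac{1}{U + \left(- 104 r{\left(-2 \right)} + c{\left(\left(-2 + 6\right)^{2} \right)}\right)} = \frac{1}{3578 + \left(\left(-104\right) \left(-2\right) + \left(-2 + 6\right)^{2}\right)} = \frac{1}{3578 + \left(208 + 4^{2}\right)} = \frac{1}{3578 + \left(208 + 16\right)} = \frac{1}{3578 + 224} = \frac{1}{3802}$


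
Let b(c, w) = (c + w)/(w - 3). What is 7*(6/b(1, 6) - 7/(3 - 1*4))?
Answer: 67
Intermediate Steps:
b(c, w) = (c + w)/(-3 + w)
7*(6/b(1, 6) - 7/(3 - 1*4)) = 7*(6/(((1 + 6)/(-3 + 6))) - 7/(3 - 1*4)) = 7*(6/((7/3)) - 7/(3 - 4)) = 7*(6/(((⅓)*7)) - 7/(-1)) = 7*(6/(7/3) - 7*(-1)) = 7*(6*(3/7) + 7) = 7*(18/7 + 7) = 7*(67/7) = 67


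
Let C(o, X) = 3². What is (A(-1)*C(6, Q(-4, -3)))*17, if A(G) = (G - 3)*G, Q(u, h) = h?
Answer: 612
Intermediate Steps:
C(o, X) = 9
A(G) = G*(-3 + G) (A(G) = (-3 + G)*G = G*(-3 + G))
(A(-1)*C(6, Q(-4, -3)))*17 = (-(-3 - 1)*9)*17 = (-1*(-4)*9)*17 = (4*9)*17 = 36*17 = 612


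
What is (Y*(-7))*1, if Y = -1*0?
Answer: 0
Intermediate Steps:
Y = 0
(Y*(-7))*1 = (0*(-7))*1 = 0*1 = 0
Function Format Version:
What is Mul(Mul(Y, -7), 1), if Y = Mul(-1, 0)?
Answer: 0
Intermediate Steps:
Y = 0
Mul(Mul(Y, -7), 1) = Mul(Mul(0, -7), 1) = Mul(0, 1) = 0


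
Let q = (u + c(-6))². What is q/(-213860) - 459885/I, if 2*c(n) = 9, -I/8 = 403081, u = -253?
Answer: -50389131679/344811610640 ≈ -0.14614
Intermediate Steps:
I = -3224648 (I = -8*403081 = -3224648)
c(n) = 9/2 (c(n) = (½)*9 = 9/2)
q = 247009/4 (q = (-253 + 9/2)² = (-497/2)² = 247009/4 ≈ 61752.)
q/(-213860) - 459885/I = (247009/4)/(-213860) - 459885/(-3224648) = (247009/4)*(-1/213860) - 459885*(-1/3224648) = -247009/855440 + 459885/3224648 = -50389131679/344811610640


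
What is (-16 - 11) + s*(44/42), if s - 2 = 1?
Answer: -167/7 ≈ -23.857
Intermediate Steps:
s = 3 (s = 2 + 1 = 3)
(-16 - 11) + s*(44/42) = (-16 - 11) + 3*(44/42) = -27 + 3*(44*(1/42)) = -27 + 3*(22/21) = -27 + 22/7 = -167/7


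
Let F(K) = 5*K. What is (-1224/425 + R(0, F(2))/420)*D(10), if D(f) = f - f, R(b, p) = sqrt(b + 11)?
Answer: 0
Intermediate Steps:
R(b, p) = sqrt(11 + b)
D(f) = 0
(-1224/425 + R(0, F(2))/420)*D(10) = (-1224/425 + sqrt(11 + 0)/420)*0 = (-1224*1/425 + sqrt(11)*(1/420))*0 = (-72/25 + sqrt(11)/420)*0 = 0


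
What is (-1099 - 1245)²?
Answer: 5494336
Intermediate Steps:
(-1099 - 1245)² = (-2344)² = 5494336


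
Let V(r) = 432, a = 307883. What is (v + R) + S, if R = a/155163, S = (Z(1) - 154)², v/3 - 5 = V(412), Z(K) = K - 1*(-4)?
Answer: 3648500339/155163 ≈ 23514.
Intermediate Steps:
Z(K) = 4 + K (Z(K) = K + 4 = 4 + K)
v = 1311 (v = 15 + 3*432 = 15 + 1296 = 1311)
S = 22201 (S = ((4 + 1) - 154)² = (5 - 154)² = (-149)² = 22201)
R = 307883/155163 ≈ 1.9843
(v + R) + S = (1311 + 307883/155163) + 22201 = 203726576/155163 + 22201 = 3648500339/155163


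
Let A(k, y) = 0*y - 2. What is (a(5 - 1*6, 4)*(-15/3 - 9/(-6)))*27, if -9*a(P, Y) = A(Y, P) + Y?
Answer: 21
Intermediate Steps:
A(k, y) = -2 (A(k, y) = 0 - 2 = -2)
a(P, Y) = 2/9 - Y/9 (a(P, Y) = -(-2 + Y)/9 = 2/9 - Y/9)
(a(5 - 1*6, 4)*(-15/3 - 9/(-6)))*27 = ((2/9 - 1/9*4)*(-15/3 - 9/(-6)))*27 = ((2/9 - 4/9)*(-15*1/3 - 9*(-1/6)))*27 = -2*(-5 + 3/2)/9*27 = -2/9*(-7/2)*27 = (7/9)*27 = 21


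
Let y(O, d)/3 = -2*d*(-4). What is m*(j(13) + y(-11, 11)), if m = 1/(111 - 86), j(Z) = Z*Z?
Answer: 433/25 ≈ 17.320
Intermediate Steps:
y(O, d) = 24*d (y(O, d) = 3*(-2*d*(-4)) = 3*(8*d) = 24*d)
j(Z) = Z**2
m = 1/25 ≈ 0.040000
m*(j(13) + y(-11, 11)) = (13**2 + 24*11)/25 = (169 + 264)/25 = (1/25)*433 = 433/25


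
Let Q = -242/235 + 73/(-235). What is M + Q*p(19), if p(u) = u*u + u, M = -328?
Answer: -39356/47 ≈ -837.36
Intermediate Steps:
Q = -63/47 (Q = -242*1/235 + 73*(-1/235) = -242/235 - 73/235 = -63/47 ≈ -1.3404)
p(u) = u + u² (p(u) = u² + u = u + u²)
M + Q*p(19) = -328 - 1197*(1 + 19)/47 = -328 - 1197*20/47 = -328 - 63/47*380 = -328 - 23940/47 = -39356/47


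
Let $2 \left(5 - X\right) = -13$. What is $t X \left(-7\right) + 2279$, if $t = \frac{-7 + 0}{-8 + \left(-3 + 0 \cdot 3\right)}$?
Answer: $\frac{49011}{22} \approx 2227.8$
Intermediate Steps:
$X = \frac{23}{2}$ ($X = 5 - - \frac{13}{2} = 5 + \frac{13}{2} = \frac{23}{2} \approx 11.5$)
$t = \frac{7}{11}$ ($t = - \frac{7}{-8 + \left(-3 + 0\right)} = - \frac{7}{-8 - 3} = - \frac{7}{-11} = \left(-7\right) \left(- \frac{1}{11}\right) = \frac{7}{11} \approx 0.63636$)
$t X \left(-7\right) + 2279 = \frac{7}{11} \cdot \frac{23}{2} \left(-7\right) + 2279 = \frac{161}{22} \left(-7\right) + 2279 = - \frac{1127}{22} + 2279 = \frac{49011}{22}$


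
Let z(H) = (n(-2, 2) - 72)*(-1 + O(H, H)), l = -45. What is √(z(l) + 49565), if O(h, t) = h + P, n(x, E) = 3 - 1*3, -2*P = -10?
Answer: √52517 ≈ 229.17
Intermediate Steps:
P = 5 (P = -½*(-10) = 5)
n(x, E) = 0 (n(x, E) = 3 - 3 = 0)
O(h, t) = 5 + h (O(h, t) = h + 5 = 5 + h)
z(H) = -288 - 72*H (z(H) = (0 - 72)*(-1 + (5 + H)) = -72*(4 + H) = -288 - 72*H)
√(z(l) + 49565) = √((-288 - 72*(-45)) + 49565) = √((-288 + 3240) + 49565) = √(2952 + 49565) = √52517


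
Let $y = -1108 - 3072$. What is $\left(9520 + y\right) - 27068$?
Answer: $-21728$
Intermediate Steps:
$y = -4180$
$\left(9520 + y\right) - 27068 = \left(9520 - 4180\right) - 27068 = 5340 - 27068 = -21728$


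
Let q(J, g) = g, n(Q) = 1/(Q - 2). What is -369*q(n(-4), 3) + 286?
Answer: -821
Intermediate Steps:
n(Q) = 1/(-2 + Q)
-369*q(n(-4), 3) + 286 = -369*3 + 286 = -1107 + 286 = -821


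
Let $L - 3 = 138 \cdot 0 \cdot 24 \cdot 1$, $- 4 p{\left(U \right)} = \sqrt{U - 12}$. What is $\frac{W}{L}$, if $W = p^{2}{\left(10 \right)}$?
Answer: $- \frac{1}{24} \approx -0.041667$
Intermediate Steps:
$p{\left(U \right)} = - \frac{\sqrt{-12 + U}}{4}$ ($p{\left(U \right)} = - \frac{\sqrt{U - 12}}{4} = - \frac{\sqrt{-12 + U}}{4}$)
$L = 3$ ($L = 3 + 138 \cdot 0 \cdot 24 \cdot 1 = 3 + 138 \cdot 0 \cdot 1 = 3 + 0 \cdot 1 = 3 + 0 = 3$)
$W = - \frac{1}{8}$ ($W = \left(- \frac{\sqrt{-12 + 10}}{4}\right)^{2} = \left(- \frac{\sqrt{-2}}{4}\right)^{2} = \left(- \frac{i \sqrt{2}}{4}\right)^{2} = - \frac{1}{8} \approx -0.125$)
$\frac{W}{L} = - \frac{1}{8 \cdot 3} = \left(- \frac{1}{8}\right) \frac{1}{3} = - \frac{1}{24}$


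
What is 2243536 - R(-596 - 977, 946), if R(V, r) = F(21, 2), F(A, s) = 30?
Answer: 2243506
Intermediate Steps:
R(V, r) = 30
2243536 - R(-596 - 977, 946) = 2243536 - 1*30 = 2243536 - 30 = 2243506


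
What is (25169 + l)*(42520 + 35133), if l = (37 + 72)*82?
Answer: 2648510871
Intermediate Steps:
l = 8938 (l = 109*82 = 8938)
(25169 + l)*(42520 + 35133) = (25169 + 8938)*(42520 + 35133) = 34107*77653 = 2648510871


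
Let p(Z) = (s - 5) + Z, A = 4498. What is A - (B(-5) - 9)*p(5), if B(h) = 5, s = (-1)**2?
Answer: 4502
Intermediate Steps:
s = 1
p(Z) = -4 + Z (p(Z) = (1 - 5) + Z = -4 + Z)
A - (B(-5) - 9)*p(5) = 4498 - (5 - 9)*(-4 + 5) = 4498 - (-4) = 4498 - 1*(-4) = 4498 + 4 = 4502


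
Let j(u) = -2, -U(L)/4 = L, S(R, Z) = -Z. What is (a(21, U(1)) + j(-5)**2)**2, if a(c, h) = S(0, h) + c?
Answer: 841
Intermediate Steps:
U(L) = -4*L
a(c, h) = c - h (a(c, h) = -h + c = c - h)
(a(21, U(1)) + j(-5)**2)**2 = ((21 - (-4)) + (-2)**2)**2 = ((21 - 1*(-4)) + 4)**2 = ((21 + 4) + 4)**2 = (25 + 4)**2 = 29**2 = 841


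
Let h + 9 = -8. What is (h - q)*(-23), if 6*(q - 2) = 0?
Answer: 437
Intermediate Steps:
h = -17 (h = -9 - 8 = -17)
q = 2 (q = 2 + (⅙)*0 = 2 + 0 = 2)
(h - q)*(-23) = (-17 - 1*2)*(-23) = (-17 - 2)*(-23) = -19*(-23) = 437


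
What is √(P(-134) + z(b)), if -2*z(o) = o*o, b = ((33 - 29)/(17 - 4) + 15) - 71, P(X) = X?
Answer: I*√284734/13 ≈ 41.047*I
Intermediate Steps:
b = -724/13 (b = (4/13 + 15) - 71 = 199/13 - 71 = -724/13 ≈ -55.692)
z(o) = -o²/2 (z(o) = -o*o/2 = -o²/2)
√(P(-134) + z(b)) = √(-134 - (-724/13)²/2) = √(-134 - ½*524176/169) = √(-134 - 262088/169) = √(-284734/169) = I*√284734/13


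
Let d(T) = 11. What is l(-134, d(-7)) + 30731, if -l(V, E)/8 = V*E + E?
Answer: 42435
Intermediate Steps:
l(V, E) = -8*E - 8*E*V (l(V, E) = -8*(V*E + E) = -8*(E*V + E) = -8*(E + E*V) = -8*E - 8*E*V)
l(-134, d(-7)) + 30731 = -8*11*(1 - 134) + 30731 = -8*11*(-133) + 30731 = 11704 + 30731 = 42435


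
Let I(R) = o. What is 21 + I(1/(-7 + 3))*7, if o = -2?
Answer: 7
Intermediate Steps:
I(R) = -2
21 + I(1/(-7 + 3))*7 = 21 - 2*7 = 21 - 14 = 7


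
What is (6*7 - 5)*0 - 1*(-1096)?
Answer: 1096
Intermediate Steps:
(6*7 - 5)*0 - 1*(-1096) = (42 - 5)*0 + 1096 = 37*0 + 1096 = 0 + 1096 = 1096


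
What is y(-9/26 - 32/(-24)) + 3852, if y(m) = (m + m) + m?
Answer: 100229/26 ≈ 3855.0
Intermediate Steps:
y(m) = 3*m (y(m) = 2*m + m = 3*m)
y(-9/26 - 32/(-24)) + 3852 = 3*(-9/26 - 32/(-24)) + 3852 = 3*(-9*1/26 - 32*(-1/24)) + 3852 = 3*(-9/26 + 4/3) + 3852 = 3*(77/78) + 3852 = 77/26 + 3852 = 100229/26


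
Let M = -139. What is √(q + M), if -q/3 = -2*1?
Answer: I*√133 ≈ 11.533*I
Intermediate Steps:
q = 6 (q = -(-6) = -3*(-2) = 6)
√(q + M) = √(6 - 139) = √(-133) = I*√133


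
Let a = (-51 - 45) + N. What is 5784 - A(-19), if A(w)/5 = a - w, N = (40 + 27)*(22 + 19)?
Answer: -7566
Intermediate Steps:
N = 2747 (N = 67*41 = 2747)
a = 2651 (a = (-51 - 45) + 2747 = -96 + 2747 = 2651)
A(w) = 13255 - 5*w (A(w) = 5*(2651 - w) = 13255 - 5*w)
5784 - A(-19) = 5784 - (13255 - 5*(-19)) = 5784 - (13255 + 95) = 5784 - 1*13350 = 5784 - 13350 = -7566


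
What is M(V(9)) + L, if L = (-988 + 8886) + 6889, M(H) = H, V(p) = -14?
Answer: 14773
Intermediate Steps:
L = 14787 (L = 7898 + 6889 = 14787)
M(V(9)) + L = -14 + 14787 = 14773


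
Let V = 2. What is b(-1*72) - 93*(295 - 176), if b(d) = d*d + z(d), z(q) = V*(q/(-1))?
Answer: -5739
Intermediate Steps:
z(q) = -2*q (z(q) = 2*(q/(-1)) = 2*(q*(-1)) = 2*(-q) = -2*q)
b(d) = d**2 - 2*d (b(d) = d*d - 2*d = d**2 - 2*d)
b(-1*72) - 93*(295 - 176) = (-1*72)*(-2 - 1*72) - 93*(295 - 176) = -72*(-2 - 72) - 93*119 = -72*(-74) - 11067 = 5328 - 11067 = -5739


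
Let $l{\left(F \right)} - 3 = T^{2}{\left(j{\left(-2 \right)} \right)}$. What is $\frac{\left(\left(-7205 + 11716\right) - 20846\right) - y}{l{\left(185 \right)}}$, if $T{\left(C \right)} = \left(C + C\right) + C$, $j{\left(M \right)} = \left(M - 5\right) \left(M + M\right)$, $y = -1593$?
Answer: $- \frac{378}{181} \approx -2.0884$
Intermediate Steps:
$j{\left(M \right)} = 2 M \left(-5 + M\right)$ ($j{\left(M \right)} = \left(-5 + M\right) 2 M = 2 M \left(-5 + M\right)$)
$T{\left(C \right)} = 3 C$ ($T{\left(C \right)} = 2 C + C = 3 C$)
$l{\left(F \right)} = 7059$ ($l{\left(F \right)} = 3 + \left(3 \cdot 2 \left(-2\right) \left(-5 - 2\right)\right)^{2} = 3 + \left(3 \cdot 2 \left(-2\right) \left(-7\right)\right)^{2} = 3 + \left(3 \cdot 28\right)^{2} = 3 + 84^{2} = 3 + 7056 = 7059$)
$\frac{\left(\left(-7205 + 11716\right) - 20846\right) - y}{l{\left(185 \right)}} = \frac{\left(\left(-7205 + 11716\right) - 20846\right) - -1593}{7059} = \left(\left(4511 - 20846\right) + 1593\right) \frac{1}{7059} = \left(-16335 + 1593\right) \frac{1}{7059} = \left(-14742\right) \frac{1}{7059} = - \frac{378}{181}$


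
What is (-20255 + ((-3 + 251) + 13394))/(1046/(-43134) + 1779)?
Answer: -142622571/38367170 ≈ -3.7173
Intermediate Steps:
(-20255 + ((-3 + 251) + 13394))/(1046/(-43134) + 1779) = (-20255 + (248 + 13394))/(1046*(-1/43134) + 1779) = (-20255 + 13642)/(-523/21567 + 1779) = -6613/38367170/21567 = -6613*21567/38367170 = -142622571/38367170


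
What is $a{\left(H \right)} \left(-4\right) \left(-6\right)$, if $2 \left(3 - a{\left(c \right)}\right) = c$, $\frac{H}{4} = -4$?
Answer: $264$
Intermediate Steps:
$H = -16$ ($H = 4 \left(-4\right) = -16$)
$a{\left(c \right)} = 3 - \frac{c}{2}$
$a{\left(H \right)} \left(-4\right) \left(-6\right) = \left(3 - -8\right) \left(-4\right) \left(-6\right) = \left(3 + 8\right) \left(-4\right) \left(-6\right) = 11 \left(-4\right) \left(-6\right) = \left(-44\right) \left(-6\right) = 264$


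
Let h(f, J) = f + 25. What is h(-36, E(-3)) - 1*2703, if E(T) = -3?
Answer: -2714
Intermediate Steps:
h(f, J) = 25 + f
h(-36, E(-3)) - 1*2703 = (25 - 36) - 1*2703 = -11 - 2703 = -2714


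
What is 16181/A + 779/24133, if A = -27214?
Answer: -33572397/59705042 ≈ -0.56230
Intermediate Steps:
16181/A + 779/24133 = 16181/(-27214) + 779/24133 = 16181*(-1/27214) + 779*(1/24133) = -1471/2474 + 779/24133 = -33572397/59705042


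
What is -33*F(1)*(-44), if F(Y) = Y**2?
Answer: 1452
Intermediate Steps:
-33*F(1)*(-44) = -33*1**2*(-44) = -33*1*(-44) = -33*(-44) = 1452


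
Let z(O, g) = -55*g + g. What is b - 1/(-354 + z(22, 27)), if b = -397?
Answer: -719363/1812 ≈ -397.00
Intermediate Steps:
z(O, g) = -54*g
b - 1/(-354 + z(22, 27)) = -397 - 1/(-354 - 54*27) = -397 - 1/(-354 - 1458) = -397 - 1/(-1812) = -397 - 1*(-1/1812) = -397 + 1/1812 = -719363/1812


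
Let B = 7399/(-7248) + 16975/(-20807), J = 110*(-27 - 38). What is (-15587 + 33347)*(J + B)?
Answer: -2642834794910/20807 ≈ -1.2702e+8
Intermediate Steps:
J = -7150 (J = 110*(-65) = -7150)
B = -1834343/998736 (B = 7399*(-1/7248) + 16975*(-1/20807) = -49/48 - 16975/20807 = -1834343/998736 ≈ -1.8367)
(-15587 + 33347)*(J + B) = (-15587 + 33347)*(-7150 - 1834343/998736) = 17760*(-7142796743/998736) = -2642834794910/20807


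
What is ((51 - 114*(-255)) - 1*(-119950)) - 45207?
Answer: 103864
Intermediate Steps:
((51 - 114*(-255)) - 1*(-119950)) - 45207 = ((51 + 29070) + 119950) - 45207 = (29121 + 119950) - 45207 = 149071 - 45207 = 103864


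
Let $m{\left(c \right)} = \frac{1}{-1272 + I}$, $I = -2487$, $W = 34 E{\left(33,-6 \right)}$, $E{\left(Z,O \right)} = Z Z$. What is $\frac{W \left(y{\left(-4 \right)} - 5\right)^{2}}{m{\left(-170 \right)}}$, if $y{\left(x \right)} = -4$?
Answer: $-11273639454$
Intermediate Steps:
$E{\left(Z,O \right)} = Z^{2}$
$W = 37026$ ($W = 34 \cdot 33^{2} = 34 \cdot 1089 = 37026$)
$m{\left(c \right)} = - \frac{1}{3759}$ ($m{\left(c \right)} = \frac{1}{-1272 - 2487} = \frac{1}{-3759} = - \frac{1}{3759}$)
$\frac{W \left(y{\left(-4 \right)} - 5\right)^{2}}{m{\left(-170 \right)}} = \frac{37026 \left(-4 - 5\right)^{2}}{- \frac{1}{3759}} = 37026 \left(-9\right)^{2} \left(-3759\right) = 37026 \cdot 81 \left(-3759\right) = 2999106 \left(-3759\right) = -11273639454$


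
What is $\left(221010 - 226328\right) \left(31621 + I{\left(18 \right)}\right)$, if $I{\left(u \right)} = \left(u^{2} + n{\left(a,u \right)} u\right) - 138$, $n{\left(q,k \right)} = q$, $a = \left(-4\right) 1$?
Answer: $-168766730$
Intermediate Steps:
$a = -4$
$I{\left(u \right)} = -138 + u^{2} - 4 u$ ($I{\left(u \right)} = \left(u^{2} - 4 u\right) - 138 = -138 + u^{2} - 4 u$)
$\left(221010 - 226328\right) \left(31621 + I{\left(18 \right)}\right) = \left(221010 - 226328\right) \left(31621 - \left(210 - 324\right)\right) = - 5318 \left(31621 - -114\right) = - 5318 \left(31621 + 114\right) = \left(-5318\right) 31735 = -168766730$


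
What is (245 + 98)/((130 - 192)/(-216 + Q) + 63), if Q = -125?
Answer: 3773/695 ≈ 5.4288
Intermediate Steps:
(245 + 98)/((130 - 192)/(-216 + Q) + 63) = (245 + 98)/((130 - 192)/(-216 - 125) + 63) = 343/(-62/(-341) + 63) = 343/(-62*(-1/341) + 63) = 343/(2/11 + 63) = 343/(695/11) = 343*(11/695) = 3773/695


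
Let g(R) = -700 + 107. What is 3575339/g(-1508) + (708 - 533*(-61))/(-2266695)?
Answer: -8104222734658/1344150135 ≈ -6029.3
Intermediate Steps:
g(R) = -593
3575339/g(-1508) + (708 - 533*(-61))/(-2266695) = 3575339/(-593) + (708 - 533*(-61))/(-2266695) = 3575339*(-1/593) + (708 + 32513)*(-1/2266695) = -3575339/593 + 33221*(-1/2266695) = -3575339/593 - 33221/2266695 = -8104222734658/1344150135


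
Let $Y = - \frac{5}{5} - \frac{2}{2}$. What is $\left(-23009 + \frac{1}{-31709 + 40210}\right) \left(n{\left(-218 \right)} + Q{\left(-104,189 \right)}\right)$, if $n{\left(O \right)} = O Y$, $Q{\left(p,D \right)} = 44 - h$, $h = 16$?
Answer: $- \frac{90758171712}{8501} \approx -1.0676 \cdot 10^{7}$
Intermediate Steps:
$Q{\left(p,D \right)} = 28$ ($Q{\left(p,D \right)} = 44 - 16 = 28$)
$Y = -2$ ($Y = \left(-5\right) \frac{1}{5} - 1 = -1 - 1 = -2$)
$n{\left(O \right)} = - 2 O$ ($n{\left(O \right)} = O \left(-2\right) = - 2 O$)
$\left(-23009 + \frac{1}{-31709 + 40210}\right) \left(n{\left(-218 \right)} + Q{\left(-104,189 \right)}\right) = \left(-23009 + \frac{1}{-31709 + 40210}\right) \left(\left(-2\right) \left(-218\right) + 28\right) = \left(-23009 + \frac{1}{8501}\right) \left(436 + 28\right) = \left(-23009 + \frac{1}{8501}\right) 464 = \left(- \frac{195599508}{8501}\right) 464 = - \frac{90758171712}{8501}$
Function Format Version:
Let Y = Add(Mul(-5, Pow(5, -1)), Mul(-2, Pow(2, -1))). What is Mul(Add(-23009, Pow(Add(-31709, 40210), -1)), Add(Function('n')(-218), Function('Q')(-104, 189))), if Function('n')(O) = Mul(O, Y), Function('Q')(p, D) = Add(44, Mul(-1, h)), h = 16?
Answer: Rational(-90758171712, 8501) ≈ -1.0676e+7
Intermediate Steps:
Function('Q')(p, D) = 28 (Function('Q')(p, D) = Add(44, Mul(-1, 16)) = Add(44, -16) = 28)
Y = -2 (Y = Add(Mul(-5, Rational(1, 5)), Mul(-2, Rational(1, 2))) = Add(-1, -1) = -2)
Function('n')(O) = Mul(-2, O) (Function('n')(O) = Mul(O, -2) = Mul(-2, O))
Mul(Add(-23009, Pow(Add(-31709, 40210), -1)), Add(Function('n')(-218), Function('Q')(-104, 189))) = Mul(Add(-23009, Pow(Add(-31709, 40210), -1)), Add(Mul(-2, -218), 28)) = Mul(Add(-23009, Pow(8501, -1)), Add(436, 28)) = Mul(Add(-23009, Rational(1, 8501)), 464) = Mul(Rational(-195599508, 8501), 464) = Rational(-90758171712, 8501)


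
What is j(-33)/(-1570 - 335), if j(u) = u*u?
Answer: -363/635 ≈ -0.57165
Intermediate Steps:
j(u) = u**2
j(-33)/(-1570 - 335) = (-33)**2/(-1570 - 335) = 1089/(-1905) = 1089*(-1/1905) = -363/635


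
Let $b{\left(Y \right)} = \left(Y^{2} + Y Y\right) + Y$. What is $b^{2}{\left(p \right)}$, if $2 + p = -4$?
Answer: $4356$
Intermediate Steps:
$p = -6$ ($p = -2 - 4 = -6$)
$b{\left(Y \right)} = Y + 2 Y^{2}$ ($b{\left(Y \right)} = \left(Y^{2} + Y^{2}\right) + Y = 2 Y^{2} + Y = Y + 2 Y^{2}$)
$b^{2}{\left(p \right)} = \left(- 6 \left(1 + 2 \left(-6\right)\right)\right)^{2} = \left(- 6 \left(1 - 12\right)\right)^{2} = \left(\left(-6\right) \left(-11\right)\right)^{2} = 66^{2} = 4356$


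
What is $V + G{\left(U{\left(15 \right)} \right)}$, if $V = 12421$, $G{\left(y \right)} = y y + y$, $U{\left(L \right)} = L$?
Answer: $12661$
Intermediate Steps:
$G{\left(y \right)} = y + y^{2}$ ($G{\left(y \right)} = y^{2} + y = y + y^{2}$)
$V + G{\left(U{\left(15 \right)} \right)} = 12421 + 15 \left(1 + 15\right) = 12421 + 15 \cdot 16 = 12421 + 240 = 12661$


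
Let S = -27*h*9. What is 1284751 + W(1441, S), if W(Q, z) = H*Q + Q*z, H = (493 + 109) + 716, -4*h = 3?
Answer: 13786445/4 ≈ 3.4466e+6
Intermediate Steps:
h = -¾ (h = -¼*3 = -¾ ≈ -0.75000)
H = 1318 (H = 602 + 716 = 1318)
S = 729/4 (S = -27*(-3)/4*9 = -9*(-9/4)*9 = (81/4)*9 = 729/4 ≈ 182.25)
W(Q, z) = 1318*Q + Q*z
1284751 + W(1441, S) = 1284751 + 1441*(1318 + 729/4) = 1284751 + 1441*(6001/4) = 1284751 + 8647441/4 = 13786445/4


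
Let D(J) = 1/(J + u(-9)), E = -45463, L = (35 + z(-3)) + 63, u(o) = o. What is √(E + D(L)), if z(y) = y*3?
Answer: I*√18185195/20 ≈ 213.22*I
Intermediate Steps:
z(y) = 3*y
L = 89 (L = (35 + 3*(-3)) + 63 = (35 - 9) + 63 = 26 + 63 = 89)
D(J) = 1/(-9 + J) (D(J) = 1/(J - 9) = 1/(-9 + J))
√(E + D(L)) = √(-45463 + 1/(-9 + 89)) = √(-45463 + 1/80) = √(-3637039/80) = I*√18185195/20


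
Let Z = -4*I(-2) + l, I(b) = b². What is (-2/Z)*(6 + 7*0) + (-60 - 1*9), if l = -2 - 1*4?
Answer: -753/11 ≈ -68.455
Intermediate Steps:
l = -6 (l = -2 - 4 = -6)
Z = -22 (Z = -4*(-2)² - 6 = -4*4 - 6 = -16 - 6 = -22)
(-2/Z)*(6 + 7*0) + (-60 - 1*9) = (-2/(-22))*(6 + 7*0) + (-60 - 1*9) = (-2*(-1/22))*(6 + 0) + (-60 - 9) = (1/11)*6 - 69 = 6/11 - 69 = -753/11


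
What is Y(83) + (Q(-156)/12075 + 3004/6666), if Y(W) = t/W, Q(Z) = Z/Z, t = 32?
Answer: 931163263/1113471975 ≈ 0.83627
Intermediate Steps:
Q(Z) = 1
Y(W) = 32/W
Y(83) + (Q(-156)/12075 + 3004/6666) = 32/83 + (1/12075 + 3004/6666) = 32*(1/83) + (1*(1/12075) + 3004*(1/6666)) = 32/83 + (1/12075 + 1502/3333) = 32/83 + 6046661/13415325 = 931163263/1113471975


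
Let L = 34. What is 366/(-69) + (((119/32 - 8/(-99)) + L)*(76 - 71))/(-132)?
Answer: -64788607/9618048 ≈ -6.7361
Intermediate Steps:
366/(-69) + (((119/32 - 8/(-99)) + L)*(76 - 71))/(-132) = 366/(-69) + (((119/32 - 8/(-99)) + 34)*(76 - 71))/(-132) = 366*(-1/69) + (((119*(1/32) - 8*(-1/99)) + 34)*5)*(-1/132) = -122/23 + (((119/32 + 8/99) + 34)*5)*(-1/132) = -122/23 + ((12037/3168 + 34)*5)*(-1/132) = -122/23 + ((119749/3168)*5)*(-1/132) = -122/23 + (598745/3168)*(-1/132) = -122/23 - 598745/418176 = -64788607/9618048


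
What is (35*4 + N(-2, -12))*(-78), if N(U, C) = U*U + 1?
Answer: -11310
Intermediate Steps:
N(U, C) = 1 + U² (N(U, C) = U² + 1 = 1 + U²)
(35*4 + N(-2, -12))*(-78) = (35*4 + (1 + (-2)²))*(-78) = (140 + (1 + 4))*(-78) = (140 + 5)*(-78) = 145*(-78) = -11310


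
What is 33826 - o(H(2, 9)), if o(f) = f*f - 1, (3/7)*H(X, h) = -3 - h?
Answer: 33043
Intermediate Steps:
H(X, h) = -7 - 7*h/3 (H(X, h) = 7*(-3 - h)/3 = -7 - 7*h/3)
o(f) = -1 + f² (o(f) = f² - 1 = -1 + f²)
33826 - o(H(2, 9)) = 33826 - (-1 + (-7 - 7/3*9)²) = 33826 - (-1 + (-7 - 21)²) = 33826 - (-1 + (-28)²) = 33826 - (-1 + 784) = 33826 - 1*783 = 33826 - 783 = 33043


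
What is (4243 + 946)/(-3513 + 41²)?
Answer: -5189/1832 ≈ -2.8324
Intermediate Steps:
(4243 + 946)/(-3513 + 41²) = 5189/(-3513 + 1681) = 5189/(-1832) = 5189*(-1/1832) = -5189/1832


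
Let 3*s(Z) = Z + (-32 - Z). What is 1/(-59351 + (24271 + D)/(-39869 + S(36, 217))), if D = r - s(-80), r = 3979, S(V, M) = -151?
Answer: -60030/3562882921 ≈ -1.6849e-5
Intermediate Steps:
s(Z) = -32/3 (s(Z) = (Z + (-32 - Z))/3 = (⅓)*(-32) = -32/3)
D = 11969/3 (D = 3979 - 1*(-32/3) = 3979 + 32/3 = 11969/3 ≈ 3989.7)
1/(-59351 + (24271 + D)/(-39869 + S(36, 217))) = 1/(-59351 + (24271 + 11969/3)/(-39869 - 151)) = 1/(-59351 + (84782/3)/(-40020)) = 1/(-59351 + (84782/3)*(-1/40020)) = 1/(-59351 - 42391/60030) = 1/(-3562882921/60030) = -60030/3562882921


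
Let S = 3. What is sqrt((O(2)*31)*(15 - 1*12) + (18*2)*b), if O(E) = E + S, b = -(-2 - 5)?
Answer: sqrt(717) ≈ 26.777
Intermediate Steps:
b = 7 (b = -1*(-7) = 7)
O(E) = 3 + E (O(E) = E + 3 = 3 + E)
sqrt((O(2)*31)*(15 - 1*12) + (18*2)*b) = sqrt(((3 + 2)*31)*(15 - 1*12) + (18*2)*7) = sqrt((5*31)*(15 - 12) + 36*7) = sqrt(155*3 + 252) = sqrt(465 + 252) = sqrt(717)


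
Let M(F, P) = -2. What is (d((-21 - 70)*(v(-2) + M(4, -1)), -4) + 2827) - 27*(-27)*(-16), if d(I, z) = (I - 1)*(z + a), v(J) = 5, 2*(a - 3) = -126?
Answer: 8699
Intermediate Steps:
a = -60 (a = 3 + (½)*(-126) = 3 - 63 = -60)
d(I, z) = (-1 + I)*(-60 + z) (d(I, z) = (I - 1)*(z - 60) = (-1 + I)*(-60 + z))
(d((-21 - 70)*(v(-2) + M(4, -1)), -4) + 2827) - 27*(-27)*(-16) = ((60 - 1*(-4) - 60*(-21 - 70)*(5 - 2) + ((-21 - 70)*(5 - 2))*(-4)) + 2827) - 27*(-27)*(-16) = ((60 + 4 - (-5460)*3 - 91*3*(-4)) + 2827) + 729*(-16) = ((60 + 4 - 60*(-273) - 273*(-4)) + 2827) - 11664 = ((60 + 4 + 16380 + 1092) + 2827) - 11664 = (17536 + 2827) - 11664 = 20363 - 11664 = 8699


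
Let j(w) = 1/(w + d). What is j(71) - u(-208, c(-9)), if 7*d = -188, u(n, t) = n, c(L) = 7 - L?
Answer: 64279/309 ≈ 208.02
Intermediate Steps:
d = -188/7 (d = (⅐)*(-188) = -188/7 ≈ -26.857)
j(w) = 1/(-188/7 + w) (j(w) = 1/(w - 188/7) = 1/(-188/7 + w))
j(71) - u(-208, c(-9)) = 7/(-188 + 7*71) - 1*(-208) = 7/(-188 + 497) + 208 = 7/309 + 208 = 64279/309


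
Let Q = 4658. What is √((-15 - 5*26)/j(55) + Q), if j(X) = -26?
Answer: √3152578/26 ≈ 68.290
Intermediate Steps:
√((-15 - 5*26)/j(55) + Q) = √((-15 - 5*26)/(-26) + 4658) = √((-15 - 130)*(-1/26) + 4658) = √(-145*(-1/26) + 4658) = √(145/26 + 4658) = √(121253/26) = √3152578/26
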